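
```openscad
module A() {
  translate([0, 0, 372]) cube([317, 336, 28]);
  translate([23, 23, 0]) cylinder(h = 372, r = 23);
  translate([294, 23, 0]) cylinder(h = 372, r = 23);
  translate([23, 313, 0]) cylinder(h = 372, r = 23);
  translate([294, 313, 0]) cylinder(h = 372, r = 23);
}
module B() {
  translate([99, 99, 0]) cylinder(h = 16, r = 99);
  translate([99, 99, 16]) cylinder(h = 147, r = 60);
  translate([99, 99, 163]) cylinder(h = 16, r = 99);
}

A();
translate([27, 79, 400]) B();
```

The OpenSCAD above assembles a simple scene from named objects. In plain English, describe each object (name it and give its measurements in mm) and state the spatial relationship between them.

A is a four-legged stool. The seat is 317×336 mm, 28 mm thick, top at z = 400 mm. It stands on four round legs, each 46 mm in diameter, from z = 0 to the seat underside, each leg's axis is inset half a diameter from the nearest pair of seat edges (so the leg's bounding box is flush with the corner).

B is a spool: two coaxial disc flanges of radius 99 mm and thickness 16 mm, joined by a core cylinder of radius 60 mm and height 147 mm. The lower flange rests on z = 0 and the three cylinders share a vertical axis.

The spool is on top of the stool.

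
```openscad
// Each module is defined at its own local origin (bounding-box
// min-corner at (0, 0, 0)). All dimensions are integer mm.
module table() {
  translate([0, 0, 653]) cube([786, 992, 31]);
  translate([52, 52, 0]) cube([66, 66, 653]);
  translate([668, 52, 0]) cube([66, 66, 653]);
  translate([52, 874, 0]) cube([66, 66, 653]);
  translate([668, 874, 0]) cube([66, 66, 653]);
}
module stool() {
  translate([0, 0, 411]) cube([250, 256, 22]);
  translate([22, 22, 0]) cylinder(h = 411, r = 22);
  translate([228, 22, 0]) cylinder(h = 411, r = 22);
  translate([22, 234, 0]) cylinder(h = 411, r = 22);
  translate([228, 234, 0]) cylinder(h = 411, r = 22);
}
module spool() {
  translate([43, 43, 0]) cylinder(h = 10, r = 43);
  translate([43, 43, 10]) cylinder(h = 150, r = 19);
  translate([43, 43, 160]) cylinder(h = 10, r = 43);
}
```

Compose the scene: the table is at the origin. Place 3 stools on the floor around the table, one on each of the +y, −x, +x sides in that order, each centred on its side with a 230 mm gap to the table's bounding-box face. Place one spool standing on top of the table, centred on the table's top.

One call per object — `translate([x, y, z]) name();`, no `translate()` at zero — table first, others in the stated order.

table();
translate([268, 1222, 0]) stool();
translate([-480, 368, 0]) stool();
translate([1016, 368, 0]) stool();
translate([350, 453, 684]) spool();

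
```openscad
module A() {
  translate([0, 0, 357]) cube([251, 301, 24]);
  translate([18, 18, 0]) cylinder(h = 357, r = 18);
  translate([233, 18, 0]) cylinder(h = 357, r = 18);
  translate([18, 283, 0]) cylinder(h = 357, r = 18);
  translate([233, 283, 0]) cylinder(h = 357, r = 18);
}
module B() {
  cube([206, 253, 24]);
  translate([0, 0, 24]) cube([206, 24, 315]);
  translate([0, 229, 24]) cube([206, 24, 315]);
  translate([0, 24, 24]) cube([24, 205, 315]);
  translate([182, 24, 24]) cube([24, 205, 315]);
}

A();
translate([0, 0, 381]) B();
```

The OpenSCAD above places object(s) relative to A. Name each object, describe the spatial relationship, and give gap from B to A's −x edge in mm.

The open box's min-x is at 0; the stool's min-x is 0; gap = 0 mm.

A is a stool. B is an open box. The open box is on top of the stool. The gap from the open box to the stool's −x edge is 0 mm.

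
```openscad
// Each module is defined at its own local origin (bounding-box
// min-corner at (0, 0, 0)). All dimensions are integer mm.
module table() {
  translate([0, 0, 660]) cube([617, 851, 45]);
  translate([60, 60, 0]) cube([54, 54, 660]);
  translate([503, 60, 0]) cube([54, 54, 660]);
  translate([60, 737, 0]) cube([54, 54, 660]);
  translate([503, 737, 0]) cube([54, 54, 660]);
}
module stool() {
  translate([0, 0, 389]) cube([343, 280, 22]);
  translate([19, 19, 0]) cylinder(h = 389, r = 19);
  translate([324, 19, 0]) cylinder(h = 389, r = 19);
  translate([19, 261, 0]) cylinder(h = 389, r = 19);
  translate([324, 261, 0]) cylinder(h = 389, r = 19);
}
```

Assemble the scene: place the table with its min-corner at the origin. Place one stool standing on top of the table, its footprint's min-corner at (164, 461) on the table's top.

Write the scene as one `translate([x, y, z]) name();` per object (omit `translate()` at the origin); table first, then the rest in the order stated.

table();
translate([164, 461, 705]) stool();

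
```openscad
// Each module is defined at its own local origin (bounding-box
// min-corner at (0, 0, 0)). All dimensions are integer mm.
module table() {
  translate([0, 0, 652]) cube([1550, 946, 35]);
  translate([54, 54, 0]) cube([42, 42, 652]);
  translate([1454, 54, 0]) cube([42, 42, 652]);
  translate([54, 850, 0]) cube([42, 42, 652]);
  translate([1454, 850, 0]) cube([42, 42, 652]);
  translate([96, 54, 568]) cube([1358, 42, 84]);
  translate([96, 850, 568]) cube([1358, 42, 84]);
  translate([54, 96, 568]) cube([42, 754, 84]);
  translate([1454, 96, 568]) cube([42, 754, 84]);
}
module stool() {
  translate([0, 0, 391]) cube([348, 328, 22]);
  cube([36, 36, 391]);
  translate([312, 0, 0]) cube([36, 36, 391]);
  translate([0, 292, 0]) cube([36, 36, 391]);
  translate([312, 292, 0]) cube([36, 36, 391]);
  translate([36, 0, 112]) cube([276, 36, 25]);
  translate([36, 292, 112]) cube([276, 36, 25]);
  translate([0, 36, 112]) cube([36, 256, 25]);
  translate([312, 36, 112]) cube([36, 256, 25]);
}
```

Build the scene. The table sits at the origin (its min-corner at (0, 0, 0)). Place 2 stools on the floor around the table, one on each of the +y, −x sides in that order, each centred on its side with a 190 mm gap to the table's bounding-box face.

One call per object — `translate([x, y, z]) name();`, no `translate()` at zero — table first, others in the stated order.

table();
translate([601, 1136, 0]) stool();
translate([-538, 309, 0]) stool();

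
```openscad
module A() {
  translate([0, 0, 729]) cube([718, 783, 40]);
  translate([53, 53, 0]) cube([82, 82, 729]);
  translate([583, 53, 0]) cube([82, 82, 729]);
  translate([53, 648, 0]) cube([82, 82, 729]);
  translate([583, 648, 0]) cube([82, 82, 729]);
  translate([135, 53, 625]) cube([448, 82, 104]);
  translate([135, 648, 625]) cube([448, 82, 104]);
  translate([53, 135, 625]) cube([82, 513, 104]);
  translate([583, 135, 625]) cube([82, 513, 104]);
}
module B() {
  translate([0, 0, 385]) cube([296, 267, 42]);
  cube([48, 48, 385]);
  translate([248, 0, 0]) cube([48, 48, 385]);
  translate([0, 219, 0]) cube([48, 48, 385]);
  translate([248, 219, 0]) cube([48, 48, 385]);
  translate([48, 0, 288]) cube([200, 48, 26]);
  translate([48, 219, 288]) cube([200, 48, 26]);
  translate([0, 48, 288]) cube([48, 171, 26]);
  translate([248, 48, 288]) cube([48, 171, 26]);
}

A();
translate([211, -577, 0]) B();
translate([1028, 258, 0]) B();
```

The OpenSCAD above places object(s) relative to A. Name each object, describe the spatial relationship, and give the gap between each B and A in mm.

Each stool's nearest face is 310 mm from the table's bounding box.

A is a table. B is a stool. Two stools sit around the table at the −y, +x sides. The gap between each stool and the table is 310 mm.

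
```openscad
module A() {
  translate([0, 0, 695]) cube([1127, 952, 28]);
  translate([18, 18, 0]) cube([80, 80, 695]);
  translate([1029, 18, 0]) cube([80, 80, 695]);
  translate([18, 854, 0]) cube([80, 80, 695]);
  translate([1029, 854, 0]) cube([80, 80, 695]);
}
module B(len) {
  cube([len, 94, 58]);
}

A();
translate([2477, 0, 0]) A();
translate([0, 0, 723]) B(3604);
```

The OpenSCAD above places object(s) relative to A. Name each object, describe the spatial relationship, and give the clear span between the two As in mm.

Second table starts at x = 2477; first ends at x = 1127; clear span = 2477 − 1127 = 1350 mm.

A is a table. B is a beam. A beam spans the tops of two tables. The clear span between the two tables is 1350 mm.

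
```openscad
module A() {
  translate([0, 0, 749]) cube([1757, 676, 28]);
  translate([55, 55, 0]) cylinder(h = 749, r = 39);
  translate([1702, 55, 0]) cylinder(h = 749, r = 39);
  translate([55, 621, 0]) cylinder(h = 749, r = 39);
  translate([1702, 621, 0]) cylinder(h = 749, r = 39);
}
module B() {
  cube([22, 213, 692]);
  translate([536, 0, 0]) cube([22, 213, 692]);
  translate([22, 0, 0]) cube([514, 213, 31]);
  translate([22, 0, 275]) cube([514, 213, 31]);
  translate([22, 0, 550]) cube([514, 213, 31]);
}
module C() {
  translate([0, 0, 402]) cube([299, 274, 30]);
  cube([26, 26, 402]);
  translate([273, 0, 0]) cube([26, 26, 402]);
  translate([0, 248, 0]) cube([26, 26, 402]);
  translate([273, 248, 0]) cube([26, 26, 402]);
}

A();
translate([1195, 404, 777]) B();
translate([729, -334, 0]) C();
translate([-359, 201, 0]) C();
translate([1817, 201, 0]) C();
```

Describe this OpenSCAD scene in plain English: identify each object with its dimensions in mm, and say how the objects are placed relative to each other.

A is a table: top 1757 mm (x) × 676 mm (y), 28 mm thick, upper face at z = 777 mm, on four round legs of 78 mm diameter, each leg's bounding box inset 16 mm from the nearest pair of top edges, running from z = 0 to the bottom of the top.

B is a bookshelf 558 mm wide overall, 213 mm deep and 692 mm tall. The two sides are 22 mm thick vertical panels. 3 horizontal shelves of 31 mm thickness span between the inner faces of the sides; the lowest shelf sits on the floor and shelves are stacked with a clear vertical gap of 244 mm between each pair.

C is a four-legged stool. The seat is 299×274 mm, 30 mm thick, top at z = 432 mm. It stands on four square legs, each 26×26 mm in cross-section, from z = 0 to the seat underside, each flush with a corner of the seat.

The bookshelf is on top of the table. Three stools sit around the table at the −y, −x, +x sides.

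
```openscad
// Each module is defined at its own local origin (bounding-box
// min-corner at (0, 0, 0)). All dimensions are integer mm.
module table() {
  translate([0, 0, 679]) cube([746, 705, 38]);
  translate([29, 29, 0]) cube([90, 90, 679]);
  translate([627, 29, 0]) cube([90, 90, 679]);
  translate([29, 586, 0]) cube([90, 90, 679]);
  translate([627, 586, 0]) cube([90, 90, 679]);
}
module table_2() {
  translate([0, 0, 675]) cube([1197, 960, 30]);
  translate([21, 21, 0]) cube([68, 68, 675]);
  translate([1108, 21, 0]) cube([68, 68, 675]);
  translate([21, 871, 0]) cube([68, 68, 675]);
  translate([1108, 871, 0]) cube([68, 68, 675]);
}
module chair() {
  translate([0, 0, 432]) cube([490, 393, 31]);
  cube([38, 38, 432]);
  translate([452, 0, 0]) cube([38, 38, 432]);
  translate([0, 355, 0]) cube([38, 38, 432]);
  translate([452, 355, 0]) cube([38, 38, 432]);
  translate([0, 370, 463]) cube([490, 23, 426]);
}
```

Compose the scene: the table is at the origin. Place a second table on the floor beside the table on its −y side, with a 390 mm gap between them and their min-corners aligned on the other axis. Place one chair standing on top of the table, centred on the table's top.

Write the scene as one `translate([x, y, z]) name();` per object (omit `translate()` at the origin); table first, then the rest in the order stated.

table();
translate([0, -1350, 0]) table_2();
translate([128, 156, 717]) chair();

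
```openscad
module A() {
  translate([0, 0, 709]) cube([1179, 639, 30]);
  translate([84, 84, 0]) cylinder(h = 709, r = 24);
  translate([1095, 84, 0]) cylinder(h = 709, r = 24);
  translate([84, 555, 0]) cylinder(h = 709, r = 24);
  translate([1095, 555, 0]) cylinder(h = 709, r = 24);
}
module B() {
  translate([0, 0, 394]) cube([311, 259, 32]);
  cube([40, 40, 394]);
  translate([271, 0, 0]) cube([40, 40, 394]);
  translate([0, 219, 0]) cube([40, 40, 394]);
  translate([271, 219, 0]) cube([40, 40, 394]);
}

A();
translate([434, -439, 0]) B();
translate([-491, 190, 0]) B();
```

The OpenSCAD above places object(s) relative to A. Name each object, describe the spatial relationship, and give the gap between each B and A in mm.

A is a table. B is a stool. Two stools sit around the table at the −y, −x sides. The gap between each stool and the table is 180 mm.

Each stool's nearest face is 180 mm from the table's bounding box.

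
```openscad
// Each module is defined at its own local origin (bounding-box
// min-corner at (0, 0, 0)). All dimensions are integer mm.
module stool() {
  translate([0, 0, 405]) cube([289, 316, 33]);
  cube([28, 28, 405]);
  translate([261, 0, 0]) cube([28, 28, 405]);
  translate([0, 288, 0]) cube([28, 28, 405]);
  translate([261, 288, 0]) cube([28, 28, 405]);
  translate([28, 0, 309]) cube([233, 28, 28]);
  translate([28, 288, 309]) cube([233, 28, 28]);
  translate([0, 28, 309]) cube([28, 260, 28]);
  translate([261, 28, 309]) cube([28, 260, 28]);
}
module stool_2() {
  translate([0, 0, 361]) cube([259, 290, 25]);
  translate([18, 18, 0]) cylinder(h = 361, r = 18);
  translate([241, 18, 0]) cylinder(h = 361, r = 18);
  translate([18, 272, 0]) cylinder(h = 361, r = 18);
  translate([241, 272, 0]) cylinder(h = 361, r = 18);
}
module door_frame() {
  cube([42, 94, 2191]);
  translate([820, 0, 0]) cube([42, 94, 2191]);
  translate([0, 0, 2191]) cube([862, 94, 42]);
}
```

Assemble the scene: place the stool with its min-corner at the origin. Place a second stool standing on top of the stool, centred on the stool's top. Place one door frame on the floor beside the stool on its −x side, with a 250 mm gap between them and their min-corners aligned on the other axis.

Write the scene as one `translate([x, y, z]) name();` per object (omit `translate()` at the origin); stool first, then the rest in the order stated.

stool();
translate([15, 13, 438]) stool_2();
translate([-1112, 0, 0]) door_frame();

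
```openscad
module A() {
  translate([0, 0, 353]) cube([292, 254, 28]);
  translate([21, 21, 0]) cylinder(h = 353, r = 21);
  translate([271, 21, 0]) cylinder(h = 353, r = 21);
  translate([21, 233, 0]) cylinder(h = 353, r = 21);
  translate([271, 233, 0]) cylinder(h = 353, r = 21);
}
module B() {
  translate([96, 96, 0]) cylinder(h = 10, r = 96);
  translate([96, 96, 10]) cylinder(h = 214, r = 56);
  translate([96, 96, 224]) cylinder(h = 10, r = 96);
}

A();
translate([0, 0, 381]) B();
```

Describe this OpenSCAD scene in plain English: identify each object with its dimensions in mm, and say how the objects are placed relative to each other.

A is a four-legged stool. The seat is a 292×254×28 mm slab whose top surface is at z = 381 mm; four round legs, each 42 mm in diameter, run from the floor (z = 0) to the underside of the seat, each leg's axis is inset half a diameter from the nearest pair of seat edges (so the leg's bounding box is flush with the corner).

B is a spool: two coaxial disc flanges of radius 96 mm and thickness 10 mm, joined by a core cylinder of radius 56 mm and height 214 mm. The lower flange rests on z = 0 and the three cylinders share a vertical axis.

The spool is on top of the stool.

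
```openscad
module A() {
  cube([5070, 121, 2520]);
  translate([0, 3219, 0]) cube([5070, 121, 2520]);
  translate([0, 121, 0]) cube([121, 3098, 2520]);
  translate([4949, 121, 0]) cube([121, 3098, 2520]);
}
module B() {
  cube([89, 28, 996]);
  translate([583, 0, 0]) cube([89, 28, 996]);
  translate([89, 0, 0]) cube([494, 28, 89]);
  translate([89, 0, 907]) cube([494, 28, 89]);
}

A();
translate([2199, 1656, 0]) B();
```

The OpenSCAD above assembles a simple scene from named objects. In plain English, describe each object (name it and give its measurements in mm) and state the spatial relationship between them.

A is the wall frame of a small rectangular building: four walls, each 2520 mm tall and 121 mm thick, enclosing a footprint 5070 mm (x) by 3340 mm (y) outside-to-outside, with no floor or roof. The front and back walls (the −y and +y sides) span the full width; the two side walls fit between them.

B is a picture frame with a 494×818 mm rectangular opening (x by z) and a uniform 89 mm border on every side. Frame depth is 28 mm along y. It is built from two vertical stiles running the full outside height and two horizontal rails spanning the gap between the stiles.

The picture frame sits inside the house frame, centred.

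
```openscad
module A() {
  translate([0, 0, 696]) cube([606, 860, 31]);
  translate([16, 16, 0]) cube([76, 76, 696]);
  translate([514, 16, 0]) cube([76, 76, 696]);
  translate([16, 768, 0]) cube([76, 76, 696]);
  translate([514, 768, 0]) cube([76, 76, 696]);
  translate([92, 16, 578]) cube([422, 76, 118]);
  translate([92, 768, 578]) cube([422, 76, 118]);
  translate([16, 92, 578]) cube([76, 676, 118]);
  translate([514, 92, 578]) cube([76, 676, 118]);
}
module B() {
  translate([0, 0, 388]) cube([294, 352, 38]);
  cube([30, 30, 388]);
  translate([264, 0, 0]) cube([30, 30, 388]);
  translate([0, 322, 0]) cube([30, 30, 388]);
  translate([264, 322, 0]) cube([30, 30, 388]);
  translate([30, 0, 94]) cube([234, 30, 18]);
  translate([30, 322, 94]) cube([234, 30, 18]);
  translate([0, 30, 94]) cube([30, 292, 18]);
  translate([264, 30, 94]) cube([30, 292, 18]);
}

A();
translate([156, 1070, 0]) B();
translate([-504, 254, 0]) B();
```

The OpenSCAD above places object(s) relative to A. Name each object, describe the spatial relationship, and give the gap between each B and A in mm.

Each stool's nearest face is 210 mm from the table's bounding box.

A is a table. B is a stool. Two stools sit around the table at the +y, −x sides. The gap between each stool and the table is 210 mm.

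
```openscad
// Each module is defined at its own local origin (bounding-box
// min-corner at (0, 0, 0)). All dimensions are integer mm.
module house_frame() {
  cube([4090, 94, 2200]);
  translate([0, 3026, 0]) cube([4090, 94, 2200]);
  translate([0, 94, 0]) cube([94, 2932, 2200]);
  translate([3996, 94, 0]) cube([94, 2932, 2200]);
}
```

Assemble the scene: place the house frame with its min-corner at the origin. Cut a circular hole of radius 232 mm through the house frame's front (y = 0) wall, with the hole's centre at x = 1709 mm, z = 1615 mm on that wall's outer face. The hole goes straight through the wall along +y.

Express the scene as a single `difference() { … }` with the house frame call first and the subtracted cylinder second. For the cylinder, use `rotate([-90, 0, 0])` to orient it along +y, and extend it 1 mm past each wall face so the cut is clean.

difference() {
  house_frame();
  translate([1709, -1, 1615]) rotate([-90, 0, 0]) cylinder(h = 96, r = 232);
}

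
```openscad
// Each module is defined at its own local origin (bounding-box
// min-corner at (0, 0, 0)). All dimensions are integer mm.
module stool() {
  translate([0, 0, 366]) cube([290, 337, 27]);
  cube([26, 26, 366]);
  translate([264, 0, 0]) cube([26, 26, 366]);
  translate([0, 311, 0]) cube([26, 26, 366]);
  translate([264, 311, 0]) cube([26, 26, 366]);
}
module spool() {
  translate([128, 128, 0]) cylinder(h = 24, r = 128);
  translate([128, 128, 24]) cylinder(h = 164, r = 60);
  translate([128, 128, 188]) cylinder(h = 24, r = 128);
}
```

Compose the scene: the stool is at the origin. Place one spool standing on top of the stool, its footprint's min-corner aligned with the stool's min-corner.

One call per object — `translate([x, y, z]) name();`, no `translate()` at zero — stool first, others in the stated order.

stool();
translate([0, 0, 393]) spool();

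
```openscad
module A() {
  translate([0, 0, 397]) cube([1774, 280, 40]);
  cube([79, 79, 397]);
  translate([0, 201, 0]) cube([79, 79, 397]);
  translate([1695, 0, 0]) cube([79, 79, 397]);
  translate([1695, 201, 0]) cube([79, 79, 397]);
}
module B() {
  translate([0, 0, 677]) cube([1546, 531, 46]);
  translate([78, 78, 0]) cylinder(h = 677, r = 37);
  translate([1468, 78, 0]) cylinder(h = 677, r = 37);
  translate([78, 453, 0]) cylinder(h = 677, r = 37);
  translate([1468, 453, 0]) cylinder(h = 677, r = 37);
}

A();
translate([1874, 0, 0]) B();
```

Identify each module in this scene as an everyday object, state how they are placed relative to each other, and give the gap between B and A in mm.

The table's nearest face is 100 mm from the bench's +x face.

A is a bench. B is a table. The table is on the floor beside the bench on its +x side. The gap between the table and the bench is 100 mm.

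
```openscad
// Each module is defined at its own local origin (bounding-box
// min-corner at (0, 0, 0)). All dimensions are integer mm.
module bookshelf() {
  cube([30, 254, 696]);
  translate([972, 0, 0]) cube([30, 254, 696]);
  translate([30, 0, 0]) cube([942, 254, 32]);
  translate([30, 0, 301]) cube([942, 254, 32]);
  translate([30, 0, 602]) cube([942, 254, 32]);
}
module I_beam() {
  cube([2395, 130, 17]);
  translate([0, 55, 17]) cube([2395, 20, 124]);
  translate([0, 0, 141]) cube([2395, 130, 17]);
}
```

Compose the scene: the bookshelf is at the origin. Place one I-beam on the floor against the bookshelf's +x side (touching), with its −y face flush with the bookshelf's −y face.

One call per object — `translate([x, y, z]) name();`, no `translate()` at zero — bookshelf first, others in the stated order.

bookshelf();
translate([1002, 0, 0]) I_beam();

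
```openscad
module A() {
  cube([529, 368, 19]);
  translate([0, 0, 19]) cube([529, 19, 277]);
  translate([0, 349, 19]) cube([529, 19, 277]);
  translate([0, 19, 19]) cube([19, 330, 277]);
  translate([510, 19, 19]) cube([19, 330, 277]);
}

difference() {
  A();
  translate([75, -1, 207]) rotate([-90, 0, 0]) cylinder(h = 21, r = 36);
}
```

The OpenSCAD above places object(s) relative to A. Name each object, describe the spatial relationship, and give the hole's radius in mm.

The subtracted cylinder has r = 36 mm.

A is an open box. The open box has a circular hole through its front wall. The hole's radius is 36 mm.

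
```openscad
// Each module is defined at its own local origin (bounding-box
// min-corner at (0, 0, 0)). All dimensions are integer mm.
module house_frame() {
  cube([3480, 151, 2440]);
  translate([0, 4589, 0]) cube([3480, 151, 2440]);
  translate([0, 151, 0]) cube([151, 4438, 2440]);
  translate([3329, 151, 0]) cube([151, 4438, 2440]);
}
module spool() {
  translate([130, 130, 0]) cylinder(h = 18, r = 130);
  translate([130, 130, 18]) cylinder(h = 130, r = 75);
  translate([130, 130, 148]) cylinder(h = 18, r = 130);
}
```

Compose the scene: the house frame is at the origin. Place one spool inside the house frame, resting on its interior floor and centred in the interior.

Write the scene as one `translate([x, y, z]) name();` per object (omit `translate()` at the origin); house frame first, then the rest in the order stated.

house_frame();
translate([1610, 2240, 0]) spool();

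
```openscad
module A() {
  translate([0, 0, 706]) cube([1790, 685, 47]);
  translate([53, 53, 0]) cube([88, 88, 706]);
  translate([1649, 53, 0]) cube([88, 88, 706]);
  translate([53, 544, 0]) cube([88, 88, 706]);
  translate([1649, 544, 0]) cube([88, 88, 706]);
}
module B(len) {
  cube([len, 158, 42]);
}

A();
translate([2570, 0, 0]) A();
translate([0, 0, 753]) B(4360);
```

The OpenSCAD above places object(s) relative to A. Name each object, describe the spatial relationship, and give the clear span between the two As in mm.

A is a table. B is a beam. A beam spans the tops of two tables. The clear span between the two tables is 780 mm.

Second table starts at x = 2570; first ends at x = 1790; clear span = 2570 − 1790 = 780 mm.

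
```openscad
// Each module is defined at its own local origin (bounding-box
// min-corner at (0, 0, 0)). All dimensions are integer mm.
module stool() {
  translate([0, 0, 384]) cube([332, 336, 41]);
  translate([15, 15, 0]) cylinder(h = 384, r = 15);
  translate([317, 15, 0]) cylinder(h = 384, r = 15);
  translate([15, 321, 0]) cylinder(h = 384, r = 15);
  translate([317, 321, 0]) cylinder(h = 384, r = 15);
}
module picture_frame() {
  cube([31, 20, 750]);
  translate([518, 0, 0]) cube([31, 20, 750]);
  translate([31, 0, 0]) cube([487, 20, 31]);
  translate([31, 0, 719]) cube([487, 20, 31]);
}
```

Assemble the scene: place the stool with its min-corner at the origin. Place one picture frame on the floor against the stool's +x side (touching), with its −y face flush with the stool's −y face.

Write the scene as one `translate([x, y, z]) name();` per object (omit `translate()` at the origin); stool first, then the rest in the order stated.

stool();
translate([332, 0, 0]) picture_frame();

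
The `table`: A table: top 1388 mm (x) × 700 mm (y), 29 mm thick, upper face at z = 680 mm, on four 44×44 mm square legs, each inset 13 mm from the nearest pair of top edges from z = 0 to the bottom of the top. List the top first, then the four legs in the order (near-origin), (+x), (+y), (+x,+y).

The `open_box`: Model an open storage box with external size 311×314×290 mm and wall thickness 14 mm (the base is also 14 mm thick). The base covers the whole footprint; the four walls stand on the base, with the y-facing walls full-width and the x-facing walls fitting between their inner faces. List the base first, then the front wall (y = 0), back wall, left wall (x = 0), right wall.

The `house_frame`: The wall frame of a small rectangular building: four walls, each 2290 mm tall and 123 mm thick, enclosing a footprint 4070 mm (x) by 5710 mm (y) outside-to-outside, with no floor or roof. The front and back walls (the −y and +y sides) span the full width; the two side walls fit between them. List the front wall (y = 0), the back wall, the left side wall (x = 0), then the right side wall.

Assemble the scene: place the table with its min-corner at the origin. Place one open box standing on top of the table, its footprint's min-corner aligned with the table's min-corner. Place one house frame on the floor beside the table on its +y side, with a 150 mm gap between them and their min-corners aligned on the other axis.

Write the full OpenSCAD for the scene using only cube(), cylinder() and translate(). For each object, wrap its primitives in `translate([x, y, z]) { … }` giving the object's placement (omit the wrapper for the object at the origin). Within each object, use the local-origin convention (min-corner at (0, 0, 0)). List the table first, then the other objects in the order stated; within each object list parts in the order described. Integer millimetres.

translate([0, 0, 651]) cube([1388, 700, 29]);
translate([13, 13, 0]) cube([44, 44, 651]);
translate([1331, 13, 0]) cube([44, 44, 651]);
translate([13, 643, 0]) cube([44, 44, 651]);
translate([1331, 643, 0]) cube([44, 44, 651]);
translate([0, 0, 680]) {
  cube([311, 314, 14]);
  translate([0, 0, 14]) cube([311, 14, 276]);
  translate([0, 300, 14]) cube([311, 14, 276]);
  translate([0, 14, 14]) cube([14, 286, 276]);
  translate([297, 14, 14]) cube([14, 286, 276]);
}
translate([0, 850, 0]) {
  cube([4070, 123, 2290]);
  translate([0, 5587, 0]) cube([4070, 123, 2290]);
  translate([0, 123, 0]) cube([123, 5464, 2290]);
  translate([3947, 123, 0]) cube([123, 5464, 2290]);
}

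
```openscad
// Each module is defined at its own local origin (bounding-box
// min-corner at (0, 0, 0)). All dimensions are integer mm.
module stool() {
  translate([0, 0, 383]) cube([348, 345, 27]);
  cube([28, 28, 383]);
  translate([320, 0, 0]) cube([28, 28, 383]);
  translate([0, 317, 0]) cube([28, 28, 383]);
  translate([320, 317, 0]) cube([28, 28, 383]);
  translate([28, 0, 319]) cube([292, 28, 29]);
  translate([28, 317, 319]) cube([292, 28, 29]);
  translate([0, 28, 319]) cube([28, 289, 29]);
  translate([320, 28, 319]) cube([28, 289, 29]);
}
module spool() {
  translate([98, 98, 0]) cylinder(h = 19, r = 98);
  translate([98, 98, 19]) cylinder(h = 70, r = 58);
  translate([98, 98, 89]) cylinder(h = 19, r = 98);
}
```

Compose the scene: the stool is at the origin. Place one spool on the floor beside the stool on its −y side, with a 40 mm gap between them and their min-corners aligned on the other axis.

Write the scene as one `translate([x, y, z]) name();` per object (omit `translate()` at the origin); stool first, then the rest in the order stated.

stool();
translate([0, -236, 0]) spool();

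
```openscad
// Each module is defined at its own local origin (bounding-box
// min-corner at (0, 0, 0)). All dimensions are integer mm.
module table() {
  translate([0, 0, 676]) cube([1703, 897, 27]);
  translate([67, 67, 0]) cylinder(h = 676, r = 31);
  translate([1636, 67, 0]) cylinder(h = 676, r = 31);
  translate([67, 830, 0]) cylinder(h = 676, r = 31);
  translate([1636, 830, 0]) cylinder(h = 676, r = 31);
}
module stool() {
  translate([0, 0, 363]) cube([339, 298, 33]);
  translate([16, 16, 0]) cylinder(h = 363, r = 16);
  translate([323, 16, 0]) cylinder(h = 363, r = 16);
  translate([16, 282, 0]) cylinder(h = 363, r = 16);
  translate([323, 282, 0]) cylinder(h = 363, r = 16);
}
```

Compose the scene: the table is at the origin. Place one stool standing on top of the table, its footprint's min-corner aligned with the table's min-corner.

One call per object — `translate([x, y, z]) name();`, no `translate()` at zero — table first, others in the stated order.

table();
translate([0, 0, 703]) stool();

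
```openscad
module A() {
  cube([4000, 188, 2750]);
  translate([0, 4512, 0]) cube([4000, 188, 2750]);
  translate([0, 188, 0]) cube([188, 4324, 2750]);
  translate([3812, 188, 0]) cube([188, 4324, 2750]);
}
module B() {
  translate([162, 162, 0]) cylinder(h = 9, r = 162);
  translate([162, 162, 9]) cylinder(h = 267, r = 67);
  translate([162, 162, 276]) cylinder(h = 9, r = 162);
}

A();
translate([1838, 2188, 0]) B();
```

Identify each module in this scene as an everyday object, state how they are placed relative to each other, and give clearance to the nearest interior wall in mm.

Clearances: x = 1650, y = 2000; minimum 1650 mm.

A is a house frame. B is a spool. The spool sits inside the house frame, centred. The clearance to the nearest interior wall is 1650 mm.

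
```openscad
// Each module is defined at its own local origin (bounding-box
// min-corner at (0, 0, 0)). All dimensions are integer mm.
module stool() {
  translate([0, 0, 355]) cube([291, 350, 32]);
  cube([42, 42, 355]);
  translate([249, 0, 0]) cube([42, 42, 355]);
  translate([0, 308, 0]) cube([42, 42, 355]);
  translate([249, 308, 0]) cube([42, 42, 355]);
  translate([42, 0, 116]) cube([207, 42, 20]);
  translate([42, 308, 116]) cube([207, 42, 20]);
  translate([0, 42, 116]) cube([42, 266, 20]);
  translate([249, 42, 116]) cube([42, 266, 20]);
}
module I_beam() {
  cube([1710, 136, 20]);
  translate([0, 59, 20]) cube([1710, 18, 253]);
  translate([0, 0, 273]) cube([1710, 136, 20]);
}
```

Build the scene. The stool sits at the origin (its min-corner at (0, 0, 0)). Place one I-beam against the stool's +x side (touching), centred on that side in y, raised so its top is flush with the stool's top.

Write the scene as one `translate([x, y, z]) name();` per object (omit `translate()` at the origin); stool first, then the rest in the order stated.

stool();
translate([291, 107, 94]) I_beam();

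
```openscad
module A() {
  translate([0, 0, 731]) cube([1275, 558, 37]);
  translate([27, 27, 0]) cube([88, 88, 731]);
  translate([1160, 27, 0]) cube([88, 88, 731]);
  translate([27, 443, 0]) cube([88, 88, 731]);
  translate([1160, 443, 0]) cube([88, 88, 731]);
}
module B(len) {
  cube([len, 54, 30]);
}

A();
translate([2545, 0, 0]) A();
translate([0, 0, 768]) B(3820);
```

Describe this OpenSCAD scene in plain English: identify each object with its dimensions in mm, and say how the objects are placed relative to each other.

A is a rectangular dining table. The top is 1275×558×37 mm with its upper surface at z = 768 mm. It stands on four 88×88 mm square legs, each inset 27 mm from the nearest pair of top edges, running from the floor to the underside of the top.

B is a rectangular beam 3820 mm long (x), 54 mm deep (y), 30 mm thick (z).

The beam spans the tops of two tables placed 1270 mm apart, resting at z = 768 mm.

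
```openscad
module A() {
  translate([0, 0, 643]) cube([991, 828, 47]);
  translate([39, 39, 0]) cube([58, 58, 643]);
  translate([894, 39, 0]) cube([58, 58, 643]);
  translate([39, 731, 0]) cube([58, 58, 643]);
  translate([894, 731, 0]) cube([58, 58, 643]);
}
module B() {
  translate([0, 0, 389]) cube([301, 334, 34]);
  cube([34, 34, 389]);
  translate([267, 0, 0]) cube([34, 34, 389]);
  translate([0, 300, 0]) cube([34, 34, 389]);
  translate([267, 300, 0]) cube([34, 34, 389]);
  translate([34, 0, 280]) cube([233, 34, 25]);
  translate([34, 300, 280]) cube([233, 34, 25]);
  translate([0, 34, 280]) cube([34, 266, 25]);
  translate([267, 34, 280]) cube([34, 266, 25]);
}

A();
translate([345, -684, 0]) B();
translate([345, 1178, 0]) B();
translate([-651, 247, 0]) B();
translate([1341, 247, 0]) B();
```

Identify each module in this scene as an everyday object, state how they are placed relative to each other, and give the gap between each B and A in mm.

Each stool's nearest face is 350 mm from the table's bounding box.

A is a table. B is a stool. Four stools sit around the table at the −y, +y, −x, +x sides. The gap between each stool and the table is 350 mm.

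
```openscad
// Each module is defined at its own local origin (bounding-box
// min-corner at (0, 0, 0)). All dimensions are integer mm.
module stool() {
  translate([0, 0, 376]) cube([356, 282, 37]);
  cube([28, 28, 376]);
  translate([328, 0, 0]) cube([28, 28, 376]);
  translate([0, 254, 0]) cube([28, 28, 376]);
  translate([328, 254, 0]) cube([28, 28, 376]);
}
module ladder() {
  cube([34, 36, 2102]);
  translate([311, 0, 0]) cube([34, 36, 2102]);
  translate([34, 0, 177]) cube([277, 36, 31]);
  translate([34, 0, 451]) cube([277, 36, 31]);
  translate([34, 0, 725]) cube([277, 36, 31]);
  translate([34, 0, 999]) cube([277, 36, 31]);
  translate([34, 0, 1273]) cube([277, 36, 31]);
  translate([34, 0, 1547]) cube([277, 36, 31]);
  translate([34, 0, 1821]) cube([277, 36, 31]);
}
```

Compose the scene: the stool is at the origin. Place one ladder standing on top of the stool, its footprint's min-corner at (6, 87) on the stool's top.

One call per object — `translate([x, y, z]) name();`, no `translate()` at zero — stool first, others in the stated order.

stool();
translate([6, 87, 413]) ladder();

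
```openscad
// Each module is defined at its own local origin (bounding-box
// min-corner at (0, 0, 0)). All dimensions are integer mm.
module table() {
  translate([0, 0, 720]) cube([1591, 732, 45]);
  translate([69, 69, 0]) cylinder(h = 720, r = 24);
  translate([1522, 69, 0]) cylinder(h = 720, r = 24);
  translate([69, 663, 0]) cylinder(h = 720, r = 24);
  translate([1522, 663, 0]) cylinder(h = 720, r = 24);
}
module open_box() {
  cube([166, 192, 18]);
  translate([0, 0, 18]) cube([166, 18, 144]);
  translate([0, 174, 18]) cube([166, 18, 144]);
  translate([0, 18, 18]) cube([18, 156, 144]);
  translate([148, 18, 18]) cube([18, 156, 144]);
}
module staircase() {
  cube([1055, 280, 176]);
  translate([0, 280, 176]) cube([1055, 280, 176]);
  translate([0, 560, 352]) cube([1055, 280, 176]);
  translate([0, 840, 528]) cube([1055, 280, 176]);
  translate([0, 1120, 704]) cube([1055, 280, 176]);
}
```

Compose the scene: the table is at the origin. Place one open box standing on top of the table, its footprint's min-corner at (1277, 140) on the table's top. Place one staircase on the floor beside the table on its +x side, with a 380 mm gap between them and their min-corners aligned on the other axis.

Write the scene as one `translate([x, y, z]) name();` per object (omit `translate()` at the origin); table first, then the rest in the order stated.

table();
translate([1277, 140, 765]) open_box();
translate([1971, 0, 0]) staircase();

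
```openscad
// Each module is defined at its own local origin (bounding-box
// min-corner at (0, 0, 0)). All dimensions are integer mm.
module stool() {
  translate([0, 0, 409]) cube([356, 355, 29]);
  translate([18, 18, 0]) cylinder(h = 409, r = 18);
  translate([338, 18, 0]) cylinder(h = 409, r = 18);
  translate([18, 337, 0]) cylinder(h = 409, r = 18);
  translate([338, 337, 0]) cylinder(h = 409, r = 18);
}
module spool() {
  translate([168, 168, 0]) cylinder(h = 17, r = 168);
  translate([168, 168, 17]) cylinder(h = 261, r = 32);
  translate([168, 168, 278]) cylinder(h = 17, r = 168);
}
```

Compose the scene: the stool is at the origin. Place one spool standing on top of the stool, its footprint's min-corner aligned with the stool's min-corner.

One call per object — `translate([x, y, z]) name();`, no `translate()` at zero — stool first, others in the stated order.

stool();
translate([0, 0, 438]) spool();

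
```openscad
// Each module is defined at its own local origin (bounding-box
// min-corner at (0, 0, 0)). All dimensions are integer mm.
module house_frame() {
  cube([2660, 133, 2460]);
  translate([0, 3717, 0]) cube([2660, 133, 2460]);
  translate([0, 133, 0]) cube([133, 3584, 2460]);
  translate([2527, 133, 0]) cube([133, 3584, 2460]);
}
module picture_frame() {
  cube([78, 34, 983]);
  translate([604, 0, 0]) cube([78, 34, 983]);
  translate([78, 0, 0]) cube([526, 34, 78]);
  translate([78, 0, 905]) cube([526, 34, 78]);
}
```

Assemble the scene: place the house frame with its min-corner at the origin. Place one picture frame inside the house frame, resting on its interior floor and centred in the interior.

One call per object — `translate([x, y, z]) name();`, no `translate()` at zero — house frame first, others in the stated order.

house_frame();
translate([989, 1908, 0]) picture_frame();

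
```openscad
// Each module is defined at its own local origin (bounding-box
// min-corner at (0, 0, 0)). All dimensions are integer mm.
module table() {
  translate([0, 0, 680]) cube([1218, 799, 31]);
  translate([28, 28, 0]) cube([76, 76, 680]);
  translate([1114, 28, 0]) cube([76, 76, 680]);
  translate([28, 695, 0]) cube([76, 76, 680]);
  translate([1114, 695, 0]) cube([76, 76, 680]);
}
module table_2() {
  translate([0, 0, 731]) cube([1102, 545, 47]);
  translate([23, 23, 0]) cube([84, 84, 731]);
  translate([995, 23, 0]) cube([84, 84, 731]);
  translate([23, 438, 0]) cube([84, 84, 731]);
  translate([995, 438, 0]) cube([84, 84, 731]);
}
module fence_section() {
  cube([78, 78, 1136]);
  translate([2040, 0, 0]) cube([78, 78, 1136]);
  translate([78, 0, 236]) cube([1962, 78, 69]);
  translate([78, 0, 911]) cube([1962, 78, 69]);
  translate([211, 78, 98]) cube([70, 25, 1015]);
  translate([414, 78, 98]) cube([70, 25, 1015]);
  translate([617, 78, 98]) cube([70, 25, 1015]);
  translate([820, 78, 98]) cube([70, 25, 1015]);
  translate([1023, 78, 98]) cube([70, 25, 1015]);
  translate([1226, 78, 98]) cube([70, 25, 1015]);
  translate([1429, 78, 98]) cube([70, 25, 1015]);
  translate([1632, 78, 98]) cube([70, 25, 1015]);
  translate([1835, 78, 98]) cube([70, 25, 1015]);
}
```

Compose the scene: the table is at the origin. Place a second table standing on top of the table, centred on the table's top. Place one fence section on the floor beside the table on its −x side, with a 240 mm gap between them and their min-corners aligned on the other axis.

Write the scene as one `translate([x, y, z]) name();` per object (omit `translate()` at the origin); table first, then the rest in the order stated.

table();
translate([58, 127, 711]) table_2();
translate([-2358, 0, 0]) fence_section();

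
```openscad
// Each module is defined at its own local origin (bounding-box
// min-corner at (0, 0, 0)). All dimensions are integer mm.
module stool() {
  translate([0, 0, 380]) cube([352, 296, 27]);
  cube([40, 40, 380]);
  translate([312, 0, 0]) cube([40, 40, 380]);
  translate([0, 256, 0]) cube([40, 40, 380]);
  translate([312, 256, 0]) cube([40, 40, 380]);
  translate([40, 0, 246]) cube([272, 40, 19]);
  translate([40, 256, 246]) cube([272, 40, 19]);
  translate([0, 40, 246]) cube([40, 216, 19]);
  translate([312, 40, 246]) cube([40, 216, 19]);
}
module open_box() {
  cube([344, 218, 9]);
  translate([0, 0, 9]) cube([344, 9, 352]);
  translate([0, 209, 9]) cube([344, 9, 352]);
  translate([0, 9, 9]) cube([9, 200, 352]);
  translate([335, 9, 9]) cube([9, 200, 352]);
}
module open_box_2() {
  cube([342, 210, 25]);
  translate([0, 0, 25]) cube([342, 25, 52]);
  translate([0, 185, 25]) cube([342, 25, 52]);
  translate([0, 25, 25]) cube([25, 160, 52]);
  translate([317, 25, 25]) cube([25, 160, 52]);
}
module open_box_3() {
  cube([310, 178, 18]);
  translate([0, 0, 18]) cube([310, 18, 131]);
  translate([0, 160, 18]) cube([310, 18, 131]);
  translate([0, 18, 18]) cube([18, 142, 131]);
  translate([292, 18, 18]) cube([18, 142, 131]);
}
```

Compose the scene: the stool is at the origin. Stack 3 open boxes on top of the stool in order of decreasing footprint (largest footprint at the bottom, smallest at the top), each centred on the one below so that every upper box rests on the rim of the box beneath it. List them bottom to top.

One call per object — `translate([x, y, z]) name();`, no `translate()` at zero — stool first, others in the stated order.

stool();
translate([4, 39, 407]) open_box();
translate([5, 43, 768]) open_box_2();
translate([21, 59, 845]) open_box_3();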